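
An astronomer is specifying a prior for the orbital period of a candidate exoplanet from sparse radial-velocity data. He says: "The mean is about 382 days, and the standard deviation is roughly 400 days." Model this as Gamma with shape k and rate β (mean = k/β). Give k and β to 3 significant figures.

k ≈ 0.912, β ≈ 0.00239

For Gamma(k, rate β): mean = k/β, variance = k/β², so CV = 1/√k.
CV = SD/mean = 400/382 = 1.047, hence k = 1/CV² = 0.912.
Then β = k/mean = 0.912/382 = 0.00239.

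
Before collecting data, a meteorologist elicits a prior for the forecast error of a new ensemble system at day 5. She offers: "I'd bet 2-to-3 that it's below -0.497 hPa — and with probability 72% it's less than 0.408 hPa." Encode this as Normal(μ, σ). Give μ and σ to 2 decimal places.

μ = -0.22, σ = 1.08

The p-quantile of Normal(μ,σ) is μ + z_p·σ, with z_{0.4} = -0.2533 and z_{0.72} = 0.5828.
Eliminate σ: μ = (z₂·x₁ − z₁·x₂)/(z₂ − z₁) = (0.5828·-0.497 − (-0.2533)·0.408)/0.8362 = -0.22.
Then σ = (x₂ − x₁)/(z₂ − z₁) = (0.408 − -0.497)/0.8362 = 1.08.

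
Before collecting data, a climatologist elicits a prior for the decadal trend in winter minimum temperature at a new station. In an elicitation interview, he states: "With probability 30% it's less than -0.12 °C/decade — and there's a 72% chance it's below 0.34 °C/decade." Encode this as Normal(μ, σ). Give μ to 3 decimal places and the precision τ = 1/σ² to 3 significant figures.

μ = 0.098, τ = 5.79

The p-quantile of Normal(μ,σ) is μ + z_p·σ, with z_{0.3} = -0.5244 and z_{0.72} = 0.5828.
Eliminate σ: μ = (z₂·x₁ − z₁·x₂)/(z₂ − z₁) = (0.5828·-0.12 − (-0.5244)·0.34)/1.107 = 0.098.
Then σ = (x₂ − x₁)/(z₂ − z₁) = (0.34 − -0.12)/1.107 = 0.415.
Precision τ = 1/σ² = 1/0.4154² = 5.79.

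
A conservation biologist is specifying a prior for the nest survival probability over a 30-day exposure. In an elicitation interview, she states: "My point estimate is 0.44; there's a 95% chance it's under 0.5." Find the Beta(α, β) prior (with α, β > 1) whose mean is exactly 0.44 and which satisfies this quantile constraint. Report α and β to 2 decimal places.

With mean 0.44 fixed, write α = 0.44s, β = 0.56s where s = α+β.
Need P(θ < 0.5) = 0.95 under Beta(0.44s, 0.56s). Normal approximation: (q−m)/√(m(1−m)/s) ≈ z_{0.95} = 1.64, so s ≈ 0.44·0.56·(1.64)²/(0.5−0.44)² = 185.2.
At s = 185.2: P(θ<0.5) ≈ 0.949. Adjusting to match 0.95 gives s ≈ 186.59.
So α = 0.44·186.59 ≈ 82.10, β = 0.56·186.59 ≈ 104.49.

α ≈ 82.10, β ≈ 104.49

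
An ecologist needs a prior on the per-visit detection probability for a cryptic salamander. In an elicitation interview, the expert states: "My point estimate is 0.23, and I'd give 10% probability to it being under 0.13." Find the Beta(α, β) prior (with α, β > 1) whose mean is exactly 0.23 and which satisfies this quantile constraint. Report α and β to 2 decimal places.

With mean 0.23 fixed, write α = 0.23s, β = 0.77s where s = α+β.
Need P(θ < 0.13) = 0.1 under Beta(0.23s, 0.77s). Normal approximation: (q−m)/√(m(1−m)/s) ≈ z_{0.1} = -1.28, so s ≈ 0.23·0.77·(-1.28)²/(0.13−0.23)² = 29.1.
At s = 29.1: P(θ<0.13) ≈ 0.084. Adjusting to match 0.1 gives s ≈ 25.66.
So α = 0.23·25.66 ≈ 5.90, β = 0.77·25.66 ≈ 19.76.

α ≈ 5.90, β ≈ 19.76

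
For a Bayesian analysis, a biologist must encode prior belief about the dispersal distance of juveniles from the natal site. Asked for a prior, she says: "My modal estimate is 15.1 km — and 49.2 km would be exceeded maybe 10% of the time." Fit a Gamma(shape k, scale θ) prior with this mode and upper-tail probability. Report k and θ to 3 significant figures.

k ≈ 2.35, θ ≈ 11.2

Gamma(k,θ) with k>1 has mode (k−1)θ, so θ = 15.1/(k−1).
Need P(X < 49.2) = 0.9 with θ tied to k this way. Start at k = 2, θ = 15.1: P(X<49.2) ≈ 0.836.
Too low — raise k to concentrate. Iterating converges to k ≈ 2.35.
Then θ = 15.1/(2.35−1) ≈ 11.2.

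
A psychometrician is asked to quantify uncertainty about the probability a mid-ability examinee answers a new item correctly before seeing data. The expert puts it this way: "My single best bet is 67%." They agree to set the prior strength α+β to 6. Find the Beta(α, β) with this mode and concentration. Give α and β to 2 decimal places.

α = 3.68, β = 2.32

For α,β > 1 the Beta mode is (α−1)/(α+β−2). With α+β = 6, the mode is (α−1)/4.
Set (α−1)/4 = 0.67 → α = 1 + 0.67·4 = 3.68.
β = 6 − α = 2.32.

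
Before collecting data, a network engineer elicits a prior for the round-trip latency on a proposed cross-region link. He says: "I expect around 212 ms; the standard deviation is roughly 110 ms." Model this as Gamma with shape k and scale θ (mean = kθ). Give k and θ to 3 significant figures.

For Gamma(k, scale θ): mean = kθ, variance = kθ², so CV = 1/√k.
CV = SD/mean = 110/212 = 0.5189, hence k = 1/CV² = 3.71.
Then θ = mean/k = 212/3.71 = 57.1.

k ≈ 3.71, θ ≈ 57.1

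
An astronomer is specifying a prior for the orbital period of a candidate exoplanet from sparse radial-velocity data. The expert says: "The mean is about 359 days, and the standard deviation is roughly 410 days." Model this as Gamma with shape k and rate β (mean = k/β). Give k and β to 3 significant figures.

k ≈ 0.767, β ≈ 0.00214

For Gamma(k, rate β): mean = k/β, variance = k/β², so CV = 1/√k.
CV = SD/mean = 410/359 = 1.142, hence k = 1/CV² = 0.767.
Then β = k/mean = 0.767/359 = 0.00214.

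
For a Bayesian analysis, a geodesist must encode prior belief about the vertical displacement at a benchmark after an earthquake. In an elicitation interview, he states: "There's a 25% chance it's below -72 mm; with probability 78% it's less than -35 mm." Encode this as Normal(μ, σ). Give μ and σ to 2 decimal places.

The p-quantile of Normal(μ,σ) is μ + z_p·σ, with z_{0.25} = -0.6745 and z_{0.78} = 0.7722.
Eliminate σ: μ = (z₂·x₁ − z₁·x₂)/(z₂ − z₁) = (0.7722·-72 − (-0.6745)·-35)/1.447 = -54.75.
Then σ = (x₂ − x₁)/(z₂ − z₁) = (-35 − -72)/1.447 = 25.58.

μ = -54.75, σ = 25.58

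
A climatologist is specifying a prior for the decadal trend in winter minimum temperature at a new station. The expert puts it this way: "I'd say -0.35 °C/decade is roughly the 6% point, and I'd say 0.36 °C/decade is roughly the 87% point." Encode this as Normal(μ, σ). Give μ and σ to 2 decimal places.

For Normal(μ,σ), the p-quantile is μ + z_p·σ. Here z_{0.06} = -1.555, z_{0.87} = 1.126.
So -0.35 = μ − 1.555σ and 0.36 = μ + 1.126σ.
Subtracting: σ = (0.36 − -0.35)/(1.126 − (-1.555)) = 0.26.
Then μ = -0.35 − (-1.555)·0.26 = 0.06.

μ = 0.06, σ = 0.26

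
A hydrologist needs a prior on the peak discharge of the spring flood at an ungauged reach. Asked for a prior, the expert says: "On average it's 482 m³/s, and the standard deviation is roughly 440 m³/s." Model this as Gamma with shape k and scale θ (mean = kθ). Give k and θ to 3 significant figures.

For Gamma(k, scale θ): mean = kθ, variance = kθ², so CV = 1/√k.
CV = SD/mean = 440/482 = 0.9129, hence k = 1/CV² = 1.2.
Then θ = mean/k = 482/1.2 = 402.

k ≈ 1.2, θ ≈ 402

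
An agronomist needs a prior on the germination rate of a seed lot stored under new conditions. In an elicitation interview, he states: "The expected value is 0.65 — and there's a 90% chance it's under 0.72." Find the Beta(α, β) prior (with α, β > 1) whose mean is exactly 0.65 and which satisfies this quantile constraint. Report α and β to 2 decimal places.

α ≈ 48.04, β ≈ 25.87

With mean 0.65 fixed, write α = 0.65s, β = 0.35s where s = α+β.
Need P(θ < 0.72) = 0.9 under Beta(0.65s, 0.35s). Normal approximation: (q−m)/√(m(1−m)/s) ≈ z_{0.9} = 1.28, so s ≈ 0.65·0.35·(1.28)²/(0.72−0.65)² = 76.3.
At s = 76.3: P(θ<0.72) ≈ 0.904. Adjusting to match 0.9 gives s ≈ 73.91.
So α = 0.65·73.91 ≈ 48.04, β = 0.35·73.91 ≈ 25.87.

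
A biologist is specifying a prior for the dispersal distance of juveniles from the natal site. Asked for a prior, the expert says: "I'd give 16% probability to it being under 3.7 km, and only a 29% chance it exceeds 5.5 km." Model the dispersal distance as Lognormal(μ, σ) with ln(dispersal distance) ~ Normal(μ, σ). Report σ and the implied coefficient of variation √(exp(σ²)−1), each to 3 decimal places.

If T ~ Lognormal(μ,σ) then ln T ~ Normal(μ,σ), so the p-quantile of ln T is μ + z_p·σ.
ln(3.7) = 1.308 and ln(5.5) = 1.705; z_{0.16} = -0.9945, z_{0.71} = 0.5534.
σ = (1.705 − 1.308)/(0.5534 − (-0.9945)) = 0.256.
μ = 1.308 − (-0.9945)·0.256 = 1.563.
CV = √(exp(σ²)−1) = √(exp(0.0656)−1) = 0.260.

σ ≈ 0.256, CV ≈ 0.260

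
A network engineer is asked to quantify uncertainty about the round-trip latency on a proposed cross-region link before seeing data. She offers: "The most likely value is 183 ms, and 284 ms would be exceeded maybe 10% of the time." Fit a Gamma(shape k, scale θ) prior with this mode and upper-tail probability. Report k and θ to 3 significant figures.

Gamma(k,θ) with k>1 has mode (k−1)θ, so θ = 183/(k−1).
Need P(X < 284) = 0.9 with θ tied to k this way. Start at k = 2, θ = 183: P(X<284) ≈ 0.459.
Too low — raise k to concentrate. Iterating converges to k ≈ 10.7.
Then θ = 183/(10.7−1) ≈ 18.9.

k ≈ 10.7, θ ≈ 18.9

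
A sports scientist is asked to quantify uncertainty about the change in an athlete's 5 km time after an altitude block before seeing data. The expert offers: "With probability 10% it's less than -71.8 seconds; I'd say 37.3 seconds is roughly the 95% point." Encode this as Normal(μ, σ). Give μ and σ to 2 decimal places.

For Normal(μ,σ), the p-quantile is μ + z_p·σ. Here z_{0.1} = -1.282, z_{0.95} = 1.645.
So -71.8 = μ − 1.282σ and 37.3 = μ + 1.645σ.
Subtracting: σ = (37.3 − -71.8)/(1.645 − (-1.282)) = 37.28.
Then μ = -71.8 − (-1.282)·37.28 = -24.02.

μ = -24.02, σ = 37.28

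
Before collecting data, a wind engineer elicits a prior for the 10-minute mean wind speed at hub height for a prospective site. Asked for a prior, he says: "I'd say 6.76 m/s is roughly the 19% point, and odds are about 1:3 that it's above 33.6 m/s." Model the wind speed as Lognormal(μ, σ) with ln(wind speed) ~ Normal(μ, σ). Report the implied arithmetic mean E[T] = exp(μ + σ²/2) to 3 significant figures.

E[T] ≈ 28.5 m/s

If T ~ Lognormal(μ,σ) then ln T ~ Normal(μ,σ), so the p-quantile of ln T is μ + z_p·σ.
ln(6.76) = 1.911 and ln(33.6) = 3.515; z_{0.19} = -0.8779, z_{0.75} = 0.6745.
σ = (3.515 − 1.911)/(0.6745 − (-0.8779)) = 1.033.
μ = 1.911 − (-0.8779)·1.033 = 2.818.
E[T] = exp(μ + σ²/2) = exp(2.818 + 0.5335) = 28.5 m/s.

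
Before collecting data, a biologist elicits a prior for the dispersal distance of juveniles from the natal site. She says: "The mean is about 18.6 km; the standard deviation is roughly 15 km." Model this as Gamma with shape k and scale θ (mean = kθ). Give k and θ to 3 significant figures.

For Gamma(k, scale θ): mean = kθ, variance = kθ², so CV = 1/√k.
CV = SD/mean = 15/18.6 = 0.8065, hence k = 1/CV² = 1.54.
Then θ = mean/k = 18.6/1.54 = 12.1.

k ≈ 1.54, θ ≈ 12.1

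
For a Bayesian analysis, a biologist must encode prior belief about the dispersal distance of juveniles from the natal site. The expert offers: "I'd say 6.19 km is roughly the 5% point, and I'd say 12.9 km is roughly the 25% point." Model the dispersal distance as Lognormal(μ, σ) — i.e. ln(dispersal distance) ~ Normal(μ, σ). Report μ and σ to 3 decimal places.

If T ~ Lognormal(μ,σ) then ln T ~ Normal(μ,σ), so the p-quantile of ln T is μ + z_p·σ.
ln(6.19) = 1.823 and ln(12.9) = 2.557; z_{0.05} = -1.645, z_{0.25} = -0.6745.
σ = (2.557 − 1.823)/(-0.6745 − (-1.645)) = 0.757.
μ = 1.823 − (-1.645)·0.757 = 3.068.

μ ≈ 3.068, σ ≈ 0.757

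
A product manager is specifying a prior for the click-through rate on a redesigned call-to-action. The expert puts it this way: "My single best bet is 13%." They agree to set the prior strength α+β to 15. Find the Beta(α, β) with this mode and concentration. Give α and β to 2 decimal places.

α = 2.69, β = 12.31

For α,β > 1 the Beta mode is (α−1)/(α+β−2). With α+β = 15, the mode is (α−1)/13.
Set (α−1)/13 = 0.13 → α = 1 + 0.13·13 = 2.69.
β = 15 − α = 12.31.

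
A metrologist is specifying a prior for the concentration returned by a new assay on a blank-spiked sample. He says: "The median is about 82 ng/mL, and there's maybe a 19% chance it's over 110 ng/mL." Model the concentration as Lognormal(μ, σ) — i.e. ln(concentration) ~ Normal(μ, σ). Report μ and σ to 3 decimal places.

μ ≈ 4.407, σ ≈ 0.335

If T ~ Lognormal(μ,σ) then ln T ~ Normal(μ,σ), so the p-quantile of ln T is μ + z_p·σ.
ln(82) = 4.407 and ln(110) = 4.7; z_{0.5} = 0, z_{0.81} = 0.8779.
σ = (4.7 − 4.407)/(0.8779 − (0)) = 0.335.
μ = 4.407 − (0)·0.335 = 4.407.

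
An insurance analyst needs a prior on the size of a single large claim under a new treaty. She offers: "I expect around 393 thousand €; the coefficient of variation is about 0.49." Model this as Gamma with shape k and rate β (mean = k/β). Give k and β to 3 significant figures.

k ≈ 4.16, β ≈ 0.0106

For Gamma(k, rate β): mean = k/β, variance = k/β², so CV = 1/√k.
CV = 0.49, hence k = 1/CV² = 4.16.
Then β = k/mean = 4.16/393 = 0.0106.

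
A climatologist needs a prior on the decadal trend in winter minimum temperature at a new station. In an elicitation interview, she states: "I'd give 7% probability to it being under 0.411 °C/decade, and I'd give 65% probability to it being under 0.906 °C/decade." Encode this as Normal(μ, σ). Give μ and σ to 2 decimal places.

The p-quantile of Normal(μ,σ) is μ + z_p·σ, with z_{0.07} = -1.476 and z_{0.65} = 0.3853.
Eliminate σ: μ = (z₂·x₁ − z₁·x₂)/(z₂ − z₁) = (0.3853·0.411 − (-1.476)·0.906)/1.861 = 0.80.
Then σ = (x₂ − x₁)/(z₂ − z₁) = (0.906 − 0.411)/1.861 = 0.27.

μ = 0.80, σ = 0.27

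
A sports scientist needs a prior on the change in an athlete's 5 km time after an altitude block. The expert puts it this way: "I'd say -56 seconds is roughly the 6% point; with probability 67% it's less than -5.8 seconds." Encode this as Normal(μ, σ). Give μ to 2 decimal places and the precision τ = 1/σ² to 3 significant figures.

μ = -16.87, τ = 0.00158

The p-quantile of Normal(μ,σ) is μ + z_p·σ, with z_{0.06} = -1.555 and z_{0.67} = 0.4399.
Eliminate σ: μ = (z₂·x₁ − z₁·x₂)/(z₂ − z₁) = (0.4399·-56 − (-1.555)·-5.8)/1.995 = -16.87.
Then σ = (x₂ − x₁)/(z₂ − z₁) = (-5.8 − -56)/1.995 = 25.17.
Precision τ = 1/σ² = 1/25.17² = 0.00158.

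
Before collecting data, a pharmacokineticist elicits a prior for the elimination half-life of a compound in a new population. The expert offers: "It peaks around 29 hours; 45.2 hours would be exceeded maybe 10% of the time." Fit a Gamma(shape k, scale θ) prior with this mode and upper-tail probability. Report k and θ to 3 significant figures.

Gamma(k,θ) with k>1 has mode (k−1)θ, so θ = 29/(k−1).
Need P(X < 45.2) = 0.9 with θ tied to k this way. Start at k = 2, θ = 29: P(X<45.2) ≈ 0.462.
Too low — raise k to concentrate. Iterating converges to k ≈ 10.5.
Then θ = 29/(10.5−1) ≈ 3.05.

k ≈ 10.5, θ ≈ 3.05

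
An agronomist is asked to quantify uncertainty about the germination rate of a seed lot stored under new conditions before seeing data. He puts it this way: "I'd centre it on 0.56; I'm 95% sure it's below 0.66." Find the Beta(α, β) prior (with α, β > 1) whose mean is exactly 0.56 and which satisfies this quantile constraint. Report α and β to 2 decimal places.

α ≈ 36.05, β ≈ 28.33

With mean 0.56 fixed, write α = 0.56s, β = 0.44s where s = α+β.
Need P(θ < 0.66) = 0.95 under Beta(0.56s, 0.44s). Normal approximation: (q−m)/√(m(1−m)/s) ≈ z_{0.95} = 1.64, so s ≈ 0.56·0.44·(1.64)²/(0.66−0.56)² = 66.7.
At s = 66.7: P(θ<0.66) ≈ 0.953. Adjusting to match 0.95 gives s ≈ 64.38.
So α = 0.56·64.38 ≈ 36.05, β = 0.44·64.38 ≈ 28.33.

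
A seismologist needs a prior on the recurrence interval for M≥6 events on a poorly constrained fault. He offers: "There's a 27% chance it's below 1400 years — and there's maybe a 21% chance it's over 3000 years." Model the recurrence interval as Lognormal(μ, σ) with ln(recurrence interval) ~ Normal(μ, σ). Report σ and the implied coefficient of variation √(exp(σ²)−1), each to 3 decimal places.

If T ~ Lognormal(μ,σ) then ln T ~ Normal(μ,σ), so the p-quantile of ln T is μ + z_p·σ.
ln(1400) = 7.244 and ln(3000) = 8.006; z_{0.27} = -0.6128, z_{0.79} = 0.8064.
σ = (8.006 − 7.244)/(0.8064 − (-0.6128)) = 0.537.
μ = 7.244 − (-0.6128)·0.537 = 7.573.
CV = √(exp(σ²)−1) = √(exp(0.2884)−1) = 0.578.

σ ≈ 0.537, CV ≈ 0.578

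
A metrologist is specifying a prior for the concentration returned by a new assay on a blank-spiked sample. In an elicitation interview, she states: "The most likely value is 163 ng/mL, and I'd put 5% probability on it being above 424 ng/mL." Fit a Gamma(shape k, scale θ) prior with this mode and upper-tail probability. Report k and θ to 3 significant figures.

k ≈ 3.96, θ ≈ 55.1

Gamma(k,θ) with k>1 has mode (k−1)θ, so θ = 163/(k−1).
Need P(X < 424) = 0.95 with θ tied to k this way. Start at k = 2, θ = 163: P(X<424) ≈ 0.733.
Too low — raise k to concentrate. Iterating converges to k ≈ 3.96.
Then θ = 163/(3.96−1) ≈ 55.1.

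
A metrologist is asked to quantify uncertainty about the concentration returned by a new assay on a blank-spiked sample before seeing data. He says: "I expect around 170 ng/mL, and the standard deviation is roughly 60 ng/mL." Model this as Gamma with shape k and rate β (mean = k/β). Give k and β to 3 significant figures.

k ≈ 8.03, β ≈ 0.0472

For Gamma(k, rate β): mean = k/β, variance = k/β², so CV = 1/√k.
CV = SD/mean = 60/170 = 0.3529, hence k = 1/CV² = 8.03.
Then β = k/mean = 8.03/170 = 0.0472.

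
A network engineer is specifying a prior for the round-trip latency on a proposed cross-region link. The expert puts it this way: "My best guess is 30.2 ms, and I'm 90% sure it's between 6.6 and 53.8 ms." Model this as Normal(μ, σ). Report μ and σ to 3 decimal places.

μ = 30.200, σ = 14.348

A symmetric 90% interval runs μ ± z·σ with z = 1.645.
Half-width = 23.6, so σ = 23.6/1.645 = 14.348.
μ is the stated best guess, 30.200.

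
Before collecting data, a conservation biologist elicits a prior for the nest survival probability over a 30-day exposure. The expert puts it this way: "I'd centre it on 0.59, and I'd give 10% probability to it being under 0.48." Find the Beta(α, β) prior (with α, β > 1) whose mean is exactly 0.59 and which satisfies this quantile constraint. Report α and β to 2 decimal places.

With mean 0.59 fixed, write α = 0.59s, β = 0.41s where s = α+β.
Need P(θ < 0.48) = 0.1 under Beta(0.59s, 0.41s). Normal approximation: (q−m)/√(m(1−m)/s) ≈ z_{0.1} = -1.28, so s ≈ 0.59·0.41·(-1.28)²/(0.48−0.59)² = 32.8.
At s = 32.8: P(θ<0.48) ≈ 0.101. Adjusting to match 0.1 gives s ≈ 33.19.
So α = 0.59·33.19 ≈ 19.58, β = 0.41·33.19 ≈ 13.61.

α ≈ 19.58, β ≈ 13.61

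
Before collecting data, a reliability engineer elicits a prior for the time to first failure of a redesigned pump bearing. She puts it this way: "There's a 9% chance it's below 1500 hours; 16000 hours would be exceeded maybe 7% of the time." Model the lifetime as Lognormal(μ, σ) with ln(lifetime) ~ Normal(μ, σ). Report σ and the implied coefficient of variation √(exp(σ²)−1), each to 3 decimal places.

If T ~ Lognormal(μ,σ) then ln T ~ Normal(μ,σ), so the p-quantile of ln T is μ + z_p·σ.
ln(1500) = 7.313 and ln(16000) = 9.68; z_{0.09} = -1.341, z_{0.93} = 1.476.
σ = (9.68 − 7.313)/(1.476 − (-1.341)) = 0.840.
μ = 7.313 − (-1.341)·0.840 = 8.440.
CV = √(exp(σ²)−1) = √(exp(0.7063)−1) = 1.013.

σ ≈ 0.840, CV ≈ 1.013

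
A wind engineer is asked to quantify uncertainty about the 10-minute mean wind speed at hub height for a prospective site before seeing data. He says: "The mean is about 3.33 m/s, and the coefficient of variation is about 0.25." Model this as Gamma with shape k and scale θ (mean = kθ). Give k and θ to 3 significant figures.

For Gamma(k, scale θ): mean = kθ, variance = kθ², so CV = 1/√k.
CV = 0.25, hence k = 1/CV² = 16.
Then θ = mean/k = 3.33/16 = 0.208.

k ≈ 16, θ ≈ 0.208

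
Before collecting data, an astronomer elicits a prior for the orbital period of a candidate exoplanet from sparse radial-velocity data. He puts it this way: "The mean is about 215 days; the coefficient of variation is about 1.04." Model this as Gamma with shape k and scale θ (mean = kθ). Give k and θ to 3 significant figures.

For Gamma(k, scale θ): mean = kθ, variance = kθ², so CV = 1/√k.
CV = 1.04, hence k = 1/CV² = 0.925.
Then θ = mean/k = 215/0.925 = 233.

k ≈ 0.925, θ ≈ 233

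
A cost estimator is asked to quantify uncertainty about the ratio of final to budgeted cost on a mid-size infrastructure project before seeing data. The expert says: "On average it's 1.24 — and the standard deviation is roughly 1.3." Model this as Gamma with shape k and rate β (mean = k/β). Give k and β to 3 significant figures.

For Gamma(k, rate β): mean = k/β, variance = k/β², so CV = 1/√k.
CV = SD/mean = 1.3/1.24 = 1.048, hence k = 1/CV² = 0.91.
Then β = k/mean = 0.91/1.24 = 0.734.

k ≈ 0.91, β ≈ 0.734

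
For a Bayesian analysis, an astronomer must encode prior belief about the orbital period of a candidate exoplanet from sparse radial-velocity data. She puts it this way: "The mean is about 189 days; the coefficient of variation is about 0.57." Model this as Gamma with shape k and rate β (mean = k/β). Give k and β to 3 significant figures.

k ≈ 3.08, β ≈ 0.0163

For Gamma(k, rate β): mean = k/β, variance = k/β², so CV = 1/√k.
CV = 0.57, hence k = 1/CV² = 3.08.
Then β = k/mean = 3.08/189 = 0.0163.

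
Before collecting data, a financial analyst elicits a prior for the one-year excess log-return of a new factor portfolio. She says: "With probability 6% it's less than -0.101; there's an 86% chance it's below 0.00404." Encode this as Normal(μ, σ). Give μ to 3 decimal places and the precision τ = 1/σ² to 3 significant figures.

μ = -0.039, τ = 629

The p-quantile of Normal(μ,σ) is μ + z_p·σ, with z_{0.06} = -1.555 and z_{0.86} = 1.08.
Eliminate σ: μ = (z₂·x₁ − z₁·x₂)/(z₂ − z₁) = (1.08·-0.101 − (-1.555)·0.00404)/2.635 = -0.039.
Then σ = (x₂ − x₁)/(z₂ − z₁) = (0.00404 − -0.101)/2.635 = 0.040.
Precision τ = 1/σ² = 1/0.03986² = 629.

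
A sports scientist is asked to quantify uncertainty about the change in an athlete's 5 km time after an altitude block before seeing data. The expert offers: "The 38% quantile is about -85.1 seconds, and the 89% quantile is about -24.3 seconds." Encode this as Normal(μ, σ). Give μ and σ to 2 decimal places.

μ = -72.98, σ = 39.69

The p-quantile of Normal(μ,σ) is μ + z_p·σ, with z_{0.38} = -0.3055 and z_{0.89} = 1.227.
Eliminate σ: μ = (z₂·x₁ − z₁·x₂)/(z₂ − z₁) = (1.227·-85.1 − (-0.3055)·-24.3)/1.532 = -72.98.
Then σ = (x₂ − x₁)/(z₂ − z₁) = (-24.3 − -85.1)/1.532 = 39.69.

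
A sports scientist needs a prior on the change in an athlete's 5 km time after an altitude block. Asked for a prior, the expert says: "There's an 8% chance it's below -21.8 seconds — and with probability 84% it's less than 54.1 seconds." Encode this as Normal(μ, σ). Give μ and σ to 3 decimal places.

μ = 22.644, σ = 31.631

For Normal(μ,σ), the p-quantile is μ + z_p·σ. Here z_{0.08} = -1.405, z_{0.84} = 0.9945.
So -21.8 = μ − 1.405σ and 54.1 = μ + 0.9945σ.
Subtracting: σ = (54.1 − -21.8)/(0.9945 − (-1.405)) = 31.631.
Then μ = -21.8 − (-1.405)·31.631 = 22.644.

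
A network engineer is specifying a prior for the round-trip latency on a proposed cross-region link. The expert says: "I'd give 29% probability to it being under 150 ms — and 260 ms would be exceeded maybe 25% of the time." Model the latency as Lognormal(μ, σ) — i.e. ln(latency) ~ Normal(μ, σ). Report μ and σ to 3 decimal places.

μ ≈ 5.259, σ ≈ 0.448

If T ~ Lognormal(μ,σ) then ln T ~ Normal(μ,σ), so the p-quantile of ln T is μ + z_p·σ.
ln(150) = 5.011 and ln(260) = 5.561; z_{0.29} = -0.5534, z_{0.75} = 0.6745.
σ = (5.561 − 5.011)/(0.6745 − (-0.5534)) = 0.448.
μ = 5.011 − (-0.5534)·0.448 = 5.259.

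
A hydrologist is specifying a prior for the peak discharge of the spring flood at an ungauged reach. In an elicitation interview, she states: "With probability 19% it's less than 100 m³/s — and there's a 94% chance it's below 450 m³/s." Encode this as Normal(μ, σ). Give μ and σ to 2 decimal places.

μ = 226.31, σ = 143.87

The p-quantile of Normal(μ,σ) is μ + z_p·σ, with z_{0.19} = -0.8779 and z_{0.94} = 1.555.
Eliminate σ: μ = (z₂·x₁ − z₁·x₂)/(z₂ − z₁) = (1.555·100 − (-0.8779)·450)/2.433 = 226.31.
Then σ = (x₂ − x₁)/(z₂ − z₁) = (450 − 100)/2.433 = 143.87.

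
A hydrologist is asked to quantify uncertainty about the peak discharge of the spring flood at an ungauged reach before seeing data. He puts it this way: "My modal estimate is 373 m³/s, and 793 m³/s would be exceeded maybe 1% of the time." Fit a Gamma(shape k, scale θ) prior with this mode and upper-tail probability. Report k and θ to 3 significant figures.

Gamma(k,θ) with k>1 has mode (k−1)θ, so θ = 373/(k−1).
Need P(X < 793) = 0.99 with θ tied to k this way. Start at k = 2, θ = 373: P(X<793) ≈ 0.627.
Too low — raise k to concentrate. Iterating converges to k ≈ 9.53.
Then θ = 373/(9.53−1) ≈ 43.7.

k ≈ 9.53, θ ≈ 43.7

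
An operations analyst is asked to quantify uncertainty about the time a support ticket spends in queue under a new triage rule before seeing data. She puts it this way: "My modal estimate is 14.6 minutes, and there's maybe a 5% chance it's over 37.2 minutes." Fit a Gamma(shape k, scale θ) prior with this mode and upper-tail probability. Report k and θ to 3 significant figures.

k ≈ 4.1, θ ≈ 4.71

Gamma(k,θ) with k>1 has mode (k−1)θ, so θ = 14.6/(k−1).
Need P(X < 37.2) = 0.95 with θ tied to k this way. Start at k = 2, θ = 14.6: P(X<37.2) ≈ 0.722.
Too low — raise k to concentrate. Iterating converges to k ≈ 4.1.
Then θ = 14.6/(4.1−1) ≈ 4.71.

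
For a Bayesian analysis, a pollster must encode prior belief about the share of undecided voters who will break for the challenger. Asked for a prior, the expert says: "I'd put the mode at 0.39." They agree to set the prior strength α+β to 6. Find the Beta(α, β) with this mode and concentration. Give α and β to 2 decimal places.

For α,β > 1 the Beta mode is (α−1)/(α+β−2). With α+β = 6, the mode is (α−1)/4.
Set (α−1)/4 = 0.39 → α = 1 + 0.39·4 = 2.56.
β = 6 − α = 3.44.

α = 2.56, β = 3.44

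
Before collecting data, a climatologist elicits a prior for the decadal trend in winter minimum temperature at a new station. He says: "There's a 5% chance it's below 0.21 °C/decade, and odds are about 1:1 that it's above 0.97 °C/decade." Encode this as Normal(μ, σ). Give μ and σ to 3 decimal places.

The p-quantile of Normal(μ,σ) is μ + z_p·σ, with z_{0.05} = -1.645 and z_{0.5} = 0.
Eliminate σ: μ = (z₂·x₁ − z₁·x₂)/(z₂ − z₁) = (0·0.21 − (-1.645)·0.97)/1.645 = 0.970.
Then σ = (x₂ − x₁)/(z₂ − z₁) = (0.97 − 0.21)/1.645 = 0.462.

μ = 0.970, σ = 0.462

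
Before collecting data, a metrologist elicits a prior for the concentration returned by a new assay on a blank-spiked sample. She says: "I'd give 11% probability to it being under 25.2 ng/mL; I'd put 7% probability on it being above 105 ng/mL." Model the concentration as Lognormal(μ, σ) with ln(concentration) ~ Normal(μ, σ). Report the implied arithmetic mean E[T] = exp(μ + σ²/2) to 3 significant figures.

If T ~ Lognormal(μ,σ) then ln T ~ Normal(μ,σ), so the p-quantile of ln T is μ + z_p·σ.
ln(25.2) = 3.227 and ln(105) = 4.654; z_{0.11} = -1.227, z_{0.93} = 1.476.
σ = (4.654 − 3.227)/(1.476 − (-1.227)) = 0.528.
μ = 3.227 − (-1.227)·0.528 = 3.875.
E[T] = exp(μ + σ²/2) = exp(3.875 + 0.1394) = 55.4 ng/mL.

E[T] ≈ 55.4 ng/mL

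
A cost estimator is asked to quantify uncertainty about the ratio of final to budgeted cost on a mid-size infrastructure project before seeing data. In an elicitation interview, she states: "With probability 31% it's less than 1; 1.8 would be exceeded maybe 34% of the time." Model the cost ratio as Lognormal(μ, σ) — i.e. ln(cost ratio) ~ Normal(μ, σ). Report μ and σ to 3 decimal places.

μ ≈ 0.321, σ ≈ 0.647

If T ~ Lognormal(μ,σ) then ln T ~ Normal(μ,σ), so the p-quantile of ln T is μ + z_p·σ.
ln(1) = 0 and ln(1.8) = 0.5878; z_{0.31} = -0.4959, z_{0.66} = 0.4125.
σ = (0.5878 − 0)/(0.4125 − (-0.4959)) = 0.647.
μ = 0 − (-0.4959)·0.647 = 0.321.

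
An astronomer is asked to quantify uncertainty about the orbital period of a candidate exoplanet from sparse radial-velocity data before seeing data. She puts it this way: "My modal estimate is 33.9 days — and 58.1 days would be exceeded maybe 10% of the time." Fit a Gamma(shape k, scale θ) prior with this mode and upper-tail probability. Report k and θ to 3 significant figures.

k ≈ 7.53, θ ≈ 5.19

Gamma(k,θ) with k>1 has mode (k−1)θ, so θ = 33.9/(k−1).
Need P(X < 58.1) = 0.9 with θ tied to k this way. Start at k = 2, θ = 33.9: P(X<58.1) ≈ 0.511.
Too low — raise k to concentrate. Iterating converges to k ≈ 7.53.
Then θ = 33.9/(7.53−1) ≈ 5.19.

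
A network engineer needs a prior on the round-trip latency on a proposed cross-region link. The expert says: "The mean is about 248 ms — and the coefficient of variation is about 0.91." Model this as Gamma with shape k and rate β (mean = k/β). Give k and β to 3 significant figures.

For Gamma(k, rate β): mean = k/β, variance = k/β², so CV = 1/√k.
CV = 0.91, hence k = 1/CV² = 1.21.
Then β = k/mean = 1.21/248 = 0.00487.

k ≈ 1.21, β ≈ 0.00487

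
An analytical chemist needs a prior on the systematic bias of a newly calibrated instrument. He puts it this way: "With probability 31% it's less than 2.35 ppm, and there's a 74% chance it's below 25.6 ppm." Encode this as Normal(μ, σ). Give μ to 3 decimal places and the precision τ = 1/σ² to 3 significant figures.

The p-quantile of Normal(μ,σ) is μ + z_p·σ, with z_{0.31} = -0.4959 and z_{0.74} = 0.6433.
Eliminate σ: μ = (z₂·x₁ − z₁·x₂)/(z₂ − z₁) = (0.6433·2.35 − (-0.4959)·25.6)/1.139 = 12.470.
Then σ = (x₂ − x₁)/(z₂ − z₁) = (25.6 − 2.35)/1.139 = 20.409.
Precision τ = 1/σ² = 1/20.41² = 0.0024.

μ = 12.470, τ = 0.0024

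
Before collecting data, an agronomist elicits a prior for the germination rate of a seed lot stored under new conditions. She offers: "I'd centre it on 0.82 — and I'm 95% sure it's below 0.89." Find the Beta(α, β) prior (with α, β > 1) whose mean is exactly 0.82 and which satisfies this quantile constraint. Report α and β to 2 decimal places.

α ≈ 56.48, β ≈ 12.40

With mean 0.82 fixed, write α = 0.82s, β = 0.18s where s = α+β.
Need P(θ < 0.89) = 0.95 under Beta(0.82s, 0.18s). Normal approximation: (q−m)/√(m(1−m)/s) ≈ z_{0.95} = 1.64, so s ≈ 0.82·0.18·(1.64)²/(0.89−0.82)² = 81.5.
At s = 81.5: P(θ<0.89) ≈ 0.964. Adjusting to match 0.95 gives s ≈ 68.87.
So α = 0.82·68.87 ≈ 56.48, β = 0.18·68.87 ≈ 12.40.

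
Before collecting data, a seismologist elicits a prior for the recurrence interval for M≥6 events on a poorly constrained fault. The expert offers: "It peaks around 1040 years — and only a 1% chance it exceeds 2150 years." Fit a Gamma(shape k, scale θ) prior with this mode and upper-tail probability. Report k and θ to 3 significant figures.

k ≈ 10.3, θ ≈ 112

Gamma(k,θ) with k>1 has mode (k−1)θ, so θ = 1040/(k−1).
Need P(X < 2150) = 0.99 with θ tied to k this way. Start at k = 2, θ = 1040: P(X<2150) ≈ 0.612.
Too low — raise k to concentrate. Iterating converges to k ≈ 10.3.
Then θ = 1040/(10.3−1) ≈ 112.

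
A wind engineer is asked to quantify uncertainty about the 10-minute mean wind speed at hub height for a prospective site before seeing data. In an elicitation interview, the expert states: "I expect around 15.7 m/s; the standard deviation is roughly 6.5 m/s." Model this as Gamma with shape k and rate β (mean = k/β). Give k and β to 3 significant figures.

For Gamma(k, rate β): mean = k/β, variance = k/β², so CV = 1/√k.
CV = SD/mean = 6.5/15.7 = 0.414, hence k = 1/CV² = 5.83.
Then β = k/mean = 5.83/15.7 = 0.372.

k ≈ 5.83, β ≈ 0.372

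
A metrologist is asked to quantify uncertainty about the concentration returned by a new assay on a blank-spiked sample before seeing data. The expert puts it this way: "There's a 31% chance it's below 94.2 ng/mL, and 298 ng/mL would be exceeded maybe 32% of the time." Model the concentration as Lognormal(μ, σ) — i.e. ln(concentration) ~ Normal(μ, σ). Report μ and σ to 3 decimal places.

If T ~ Lognormal(μ,σ) then ln T ~ Normal(μ,σ), so the p-quantile of ln T is μ + z_p·σ.
ln(94.2) = 4.545 and ln(298) = 5.697; z_{0.31} = -0.4959, z_{0.68} = 0.4677.
σ = (5.697 − 4.545)/(0.4677 − (-0.4959)) = 1.195.
μ = 4.545 − (-0.4959)·1.195 = 5.138.

μ ≈ 5.138, σ ≈ 1.195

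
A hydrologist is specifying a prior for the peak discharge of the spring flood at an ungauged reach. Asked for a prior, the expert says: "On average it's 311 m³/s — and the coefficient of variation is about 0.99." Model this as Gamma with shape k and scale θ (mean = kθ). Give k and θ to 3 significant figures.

For Gamma(k, scale θ): mean = kθ, variance = kθ², so CV = 1/√k.
CV = 0.99, hence k = 1/CV² = 1.02.
Then θ = mean/k = 311/1.02 = 305.

k ≈ 1.02, θ ≈ 305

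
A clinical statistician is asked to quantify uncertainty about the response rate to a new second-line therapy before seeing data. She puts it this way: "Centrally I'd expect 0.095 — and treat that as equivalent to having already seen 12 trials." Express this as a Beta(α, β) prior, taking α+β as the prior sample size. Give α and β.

α = 1.14, β = 10.86

Under the effective-sample-size interpretation, Beta(α, β) has prior mean α/(α+β) and prior sample size α+β.
So α+β = 12 and α/(α+β) = 0.095, giving α = 0.095·12 = 1.14 and β = 12 − 1.14 = 10.86.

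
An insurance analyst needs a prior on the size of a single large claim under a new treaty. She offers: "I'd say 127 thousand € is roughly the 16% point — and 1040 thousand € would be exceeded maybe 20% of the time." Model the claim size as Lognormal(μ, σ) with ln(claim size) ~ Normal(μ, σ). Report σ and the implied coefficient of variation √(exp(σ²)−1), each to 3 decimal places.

σ ≈ 1.145, CV ≈ 1.647

If T ~ Lognormal(μ,σ) then ln T ~ Normal(μ,σ), so the p-quantile of ln T is μ + z_p·σ.
ln(127) = 4.844 and ln(1040) = 6.947; z_{0.16} = -0.9945, z_{0.8} = 0.8416.
σ = (6.947 − 4.844)/(0.8416 − (-0.9945)) = 1.145.
μ = 4.844 − (-0.9945)·1.145 = 5.983.
CV = √(exp(σ²)−1) = √(exp(1.3116)−1) = 1.647.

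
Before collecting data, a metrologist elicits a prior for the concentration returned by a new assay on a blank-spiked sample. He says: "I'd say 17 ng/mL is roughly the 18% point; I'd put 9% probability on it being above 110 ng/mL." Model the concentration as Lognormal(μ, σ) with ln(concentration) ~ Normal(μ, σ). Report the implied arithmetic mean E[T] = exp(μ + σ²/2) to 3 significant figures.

E[T] ≈ 51.1 ng/mL

If T ~ Lognormal(μ,σ) then ln T ~ Normal(μ,σ), so the p-quantile of ln T is μ + z_p·σ.
ln(17) = 2.833 and ln(110) = 4.7; z_{0.18} = -0.9154, z_{0.91} = 1.341.
σ = (4.7 − 2.833)/(1.341 − (-0.9154)) = 0.828.
μ = 2.833 − (-0.9154)·0.828 = 3.591.
E[T] = exp(μ + σ²/2) = exp(3.591 + 0.3425) = 51.1 ng/mL.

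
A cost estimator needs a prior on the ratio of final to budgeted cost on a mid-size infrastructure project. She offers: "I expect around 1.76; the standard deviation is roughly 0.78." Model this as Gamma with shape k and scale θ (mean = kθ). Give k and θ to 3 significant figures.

k ≈ 5.09, θ ≈ 0.346

For Gamma(k, scale θ): mean = kθ, variance = kθ², so CV = 1/√k.
CV = SD/mean = 0.78/1.76 = 0.4432, hence k = 1/CV² = 5.09.
Then θ = mean/k = 1.76/5.09 = 0.346.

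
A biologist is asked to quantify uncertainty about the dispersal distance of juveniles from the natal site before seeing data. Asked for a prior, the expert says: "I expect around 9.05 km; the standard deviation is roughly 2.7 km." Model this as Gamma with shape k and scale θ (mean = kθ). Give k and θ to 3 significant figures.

k ≈ 11.2, θ ≈ 0.806

For Gamma(k, scale θ): mean = kθ, variance = kθ², so CV = 1/√k.
CV = SD/mean = 2.7/9.05 = 0.2983, hence k = 1/CV² = 11.2.
Then θ = mean/k = 9.05/11.2 = 0.806.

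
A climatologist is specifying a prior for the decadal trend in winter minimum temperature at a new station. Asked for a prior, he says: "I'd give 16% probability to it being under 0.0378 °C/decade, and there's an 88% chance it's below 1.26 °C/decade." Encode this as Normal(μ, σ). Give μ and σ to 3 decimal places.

μ = 0.598, σ = 0.563

The p-quantile of Normal(μ,σ) is μ + z_p·σ, with z_{0.16} = -0.9945 and z_{0.88} = 1.175.
Eliminate σ: μ = (z₂·x₁ − z₁·x₂)/(z₂ − z₁) = (1.175·0.0378 − (-0.9945)·1.26)/2.169 = 0.598.
Then σ = (x₂ − x₁)/(z₂ − z₁) = (1.26 − 0.0378)/2.169 = 0.563.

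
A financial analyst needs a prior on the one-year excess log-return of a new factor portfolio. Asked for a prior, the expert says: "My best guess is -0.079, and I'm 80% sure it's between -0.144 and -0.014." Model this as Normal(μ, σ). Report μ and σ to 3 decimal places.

μ = -0.079, σ = 0.051

A symmetric 80% interval runs μ ± z·σ with z = 1.282.
Half-width = 0.065, so σ = 0.065/1.282 = 0.051.
μ is the stated best guess, -0.079.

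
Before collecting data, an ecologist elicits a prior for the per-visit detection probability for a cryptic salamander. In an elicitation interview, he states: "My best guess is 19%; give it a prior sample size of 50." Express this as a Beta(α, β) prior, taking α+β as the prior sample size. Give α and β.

α = 9.5, β = 40.5

Under the effective-sample-size interpretation, Beta(α, β) has prior mean α/(α+β) and prior sample size α+β.
So α+β = 50 and α/(α+β) = 0.19, giving α = 0.19·50 = 9.5 and β = 50 − 9.5 = 40.5.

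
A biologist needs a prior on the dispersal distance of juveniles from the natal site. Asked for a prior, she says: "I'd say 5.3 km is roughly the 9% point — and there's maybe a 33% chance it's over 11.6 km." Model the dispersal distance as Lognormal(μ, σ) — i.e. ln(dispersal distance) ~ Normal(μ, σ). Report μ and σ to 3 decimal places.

μ ≈ 2.257, σ ≈ 0.440

If T ~ Lognormal(μ,σ) then ln T ~ Normal(μ,σ), so the p-quantile of ln T is μ + z_p·σ.
ln(5.3) = 1.668 and ln(11.6) = 2.451; z_{0.09} = -1.341, z_{0.67} = 0.4399.
σ = (2.451 − 1.668)/(0.4399 − (-1.341)) = 0.440.
μ = 1.668 − (-1.341)·0.440 = 2.257.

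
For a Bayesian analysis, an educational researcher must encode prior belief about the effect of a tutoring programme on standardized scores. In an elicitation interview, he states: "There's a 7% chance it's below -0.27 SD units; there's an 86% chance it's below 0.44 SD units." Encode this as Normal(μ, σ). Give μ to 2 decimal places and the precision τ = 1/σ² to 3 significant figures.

μ = 0.14, τ = 13

For Normal(μ,σ), the p-quantile is μ + z_p·σ. Here z_{0.07} = -1.476, z_{0.86} = 1.08.
So -0.27 = μ − 1.476σ and 0.44 = μ + 1.08σ.
Subtracting: σ = (0.44 − -0.27)/(1.08 − (-1.476)) = 0.28.
Then μ = -0.27 − (-1.476)·0.28 = 0.14.
Precision τ = 1/σ² = 1/0.2778² = 13.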